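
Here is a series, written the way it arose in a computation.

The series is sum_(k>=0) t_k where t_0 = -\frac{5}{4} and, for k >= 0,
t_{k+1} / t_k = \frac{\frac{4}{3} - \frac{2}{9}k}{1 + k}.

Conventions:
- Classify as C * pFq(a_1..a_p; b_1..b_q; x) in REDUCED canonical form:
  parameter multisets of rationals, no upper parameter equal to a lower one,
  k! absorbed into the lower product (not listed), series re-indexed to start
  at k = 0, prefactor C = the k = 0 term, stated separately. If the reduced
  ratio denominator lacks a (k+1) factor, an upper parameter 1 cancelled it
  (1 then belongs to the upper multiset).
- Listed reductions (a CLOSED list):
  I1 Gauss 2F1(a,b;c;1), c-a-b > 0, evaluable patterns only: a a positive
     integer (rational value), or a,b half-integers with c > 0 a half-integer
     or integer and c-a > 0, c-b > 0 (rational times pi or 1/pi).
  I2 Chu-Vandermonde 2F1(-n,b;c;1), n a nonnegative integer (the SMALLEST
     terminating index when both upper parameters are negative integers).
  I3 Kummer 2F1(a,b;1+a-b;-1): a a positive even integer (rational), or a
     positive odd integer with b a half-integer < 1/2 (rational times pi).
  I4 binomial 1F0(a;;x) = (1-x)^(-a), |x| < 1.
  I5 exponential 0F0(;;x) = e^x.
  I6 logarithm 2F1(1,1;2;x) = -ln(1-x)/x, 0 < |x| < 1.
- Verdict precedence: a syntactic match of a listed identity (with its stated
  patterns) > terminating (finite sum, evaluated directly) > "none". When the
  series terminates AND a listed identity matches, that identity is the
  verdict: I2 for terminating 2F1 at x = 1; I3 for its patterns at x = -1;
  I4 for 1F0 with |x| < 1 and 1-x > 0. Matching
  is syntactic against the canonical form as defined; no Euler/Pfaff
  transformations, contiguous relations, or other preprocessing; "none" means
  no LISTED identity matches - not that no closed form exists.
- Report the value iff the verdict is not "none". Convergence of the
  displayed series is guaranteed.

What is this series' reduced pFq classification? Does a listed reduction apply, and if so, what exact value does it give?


This is -\frac{5}{4} * 1F0(-6; -; -\frac{2}{9}) in reduced canonical form. Verdict: the binomial series (I4) matches (the 1F0 binomial series: exponent 6, x = -\frac{2}{9}). Sum: -\frac{8857805}{2125764}.

Structural cue: t_0 = -\frac{5}{4} here, and factor the ratio over Q (prefactor -5/4): negated roots = parameters.
Adjacent-term ratio: r(k) = -\frac{2}{9} * (k-6) / [(k+1)] ; factor over Q: parameters, x = -\frac{2}{9}, and C = -\frac{5}{4}.


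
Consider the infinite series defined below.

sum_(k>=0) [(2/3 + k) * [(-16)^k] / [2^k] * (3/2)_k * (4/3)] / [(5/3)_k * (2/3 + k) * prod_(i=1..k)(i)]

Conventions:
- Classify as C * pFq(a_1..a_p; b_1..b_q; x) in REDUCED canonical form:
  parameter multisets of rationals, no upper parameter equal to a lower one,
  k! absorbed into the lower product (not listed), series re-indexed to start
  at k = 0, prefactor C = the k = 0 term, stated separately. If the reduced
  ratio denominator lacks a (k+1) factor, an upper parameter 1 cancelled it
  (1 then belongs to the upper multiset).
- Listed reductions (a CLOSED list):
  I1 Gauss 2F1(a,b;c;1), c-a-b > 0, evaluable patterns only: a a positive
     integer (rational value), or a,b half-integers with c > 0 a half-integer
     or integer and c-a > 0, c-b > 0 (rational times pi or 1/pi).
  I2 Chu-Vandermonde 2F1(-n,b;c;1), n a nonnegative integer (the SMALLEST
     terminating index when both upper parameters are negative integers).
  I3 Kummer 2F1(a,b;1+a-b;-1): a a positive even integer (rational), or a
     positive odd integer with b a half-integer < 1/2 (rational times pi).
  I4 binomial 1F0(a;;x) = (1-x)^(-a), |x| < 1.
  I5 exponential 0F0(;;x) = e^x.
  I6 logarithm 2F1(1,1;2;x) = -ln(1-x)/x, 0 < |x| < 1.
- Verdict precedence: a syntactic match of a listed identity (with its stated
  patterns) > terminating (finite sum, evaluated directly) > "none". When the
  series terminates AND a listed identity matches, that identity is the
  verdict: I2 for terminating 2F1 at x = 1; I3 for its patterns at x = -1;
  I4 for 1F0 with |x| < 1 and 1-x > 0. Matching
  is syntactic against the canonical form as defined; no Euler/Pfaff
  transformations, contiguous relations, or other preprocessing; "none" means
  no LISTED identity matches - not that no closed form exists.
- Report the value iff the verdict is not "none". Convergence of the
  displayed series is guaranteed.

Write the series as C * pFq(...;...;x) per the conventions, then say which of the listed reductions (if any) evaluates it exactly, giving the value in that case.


Structural cue: from the first term 4/3: k + 2/3 divides numerator and denominator alike; C = 4/3 after cancelling.
Consecutive-term ratio: r(k) = (-8) * (k+3/2) / [(k+5/3) (k+1)] - rational in k, leading ratio (-8); with t_0 = 4/3, classification follows.

Prefactor 4/3, argument -8: 1F1 with upper {3/2} over lower {5/3}. Verdict: none. A 1F1 with upper {3/2} fits none of I1-I6 at x = -8; the sum runs forever.


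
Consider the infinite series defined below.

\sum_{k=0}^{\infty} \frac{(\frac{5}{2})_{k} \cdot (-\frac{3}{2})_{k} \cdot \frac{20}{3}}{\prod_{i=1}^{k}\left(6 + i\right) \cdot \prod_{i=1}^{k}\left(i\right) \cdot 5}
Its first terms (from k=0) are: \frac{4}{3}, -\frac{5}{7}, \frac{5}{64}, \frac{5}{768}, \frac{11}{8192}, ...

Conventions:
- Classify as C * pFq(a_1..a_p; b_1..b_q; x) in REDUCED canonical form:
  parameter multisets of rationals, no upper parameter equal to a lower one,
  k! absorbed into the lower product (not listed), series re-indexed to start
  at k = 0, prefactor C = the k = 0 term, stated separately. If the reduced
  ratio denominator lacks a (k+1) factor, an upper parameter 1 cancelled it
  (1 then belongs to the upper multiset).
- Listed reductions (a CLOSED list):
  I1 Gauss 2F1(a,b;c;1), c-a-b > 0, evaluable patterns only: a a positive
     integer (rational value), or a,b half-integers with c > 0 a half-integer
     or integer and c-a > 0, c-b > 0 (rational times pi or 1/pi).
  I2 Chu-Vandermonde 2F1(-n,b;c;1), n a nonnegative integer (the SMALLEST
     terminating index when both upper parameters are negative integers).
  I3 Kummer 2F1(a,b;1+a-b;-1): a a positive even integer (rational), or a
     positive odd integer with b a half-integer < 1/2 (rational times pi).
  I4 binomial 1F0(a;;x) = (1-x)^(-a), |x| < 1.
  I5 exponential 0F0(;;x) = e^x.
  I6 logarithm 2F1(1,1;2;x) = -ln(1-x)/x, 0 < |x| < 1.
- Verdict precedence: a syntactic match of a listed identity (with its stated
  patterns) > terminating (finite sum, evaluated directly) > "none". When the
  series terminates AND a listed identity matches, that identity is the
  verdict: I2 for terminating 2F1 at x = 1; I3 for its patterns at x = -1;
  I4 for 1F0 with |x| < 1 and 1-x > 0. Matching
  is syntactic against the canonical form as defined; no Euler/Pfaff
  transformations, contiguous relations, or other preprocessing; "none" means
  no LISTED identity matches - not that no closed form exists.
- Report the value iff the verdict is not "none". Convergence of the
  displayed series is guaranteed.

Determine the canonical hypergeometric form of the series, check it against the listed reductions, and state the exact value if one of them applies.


Canonical form: C = \frac{4}{3} times 2F1 with upper {-\frac{3}{2}, \frac{5}{2}}, lower {7}, x = 1. Verdict: Gauss (I1, half-integer pattern) matches (x = 1; upper {-\frac{3}{2}, \frac{5}{2}} half-integers, c = 7 in the evaluable pattern). Hence: \frac{2097152}{945945} / \pi.

Key observation: with t_0 = \frac{4}{3}, the product of the first k integers (C = 4/3, x = 1) is k!.
Adjacent-term ratio: r(k) = 1 * (k-\frac{3}{2}) (k+\frac{5}{2}) / [(k+7) (k+1)] - rational in k, leading ratio 1; with t_0 = \frac{4}{3}, classification follows.


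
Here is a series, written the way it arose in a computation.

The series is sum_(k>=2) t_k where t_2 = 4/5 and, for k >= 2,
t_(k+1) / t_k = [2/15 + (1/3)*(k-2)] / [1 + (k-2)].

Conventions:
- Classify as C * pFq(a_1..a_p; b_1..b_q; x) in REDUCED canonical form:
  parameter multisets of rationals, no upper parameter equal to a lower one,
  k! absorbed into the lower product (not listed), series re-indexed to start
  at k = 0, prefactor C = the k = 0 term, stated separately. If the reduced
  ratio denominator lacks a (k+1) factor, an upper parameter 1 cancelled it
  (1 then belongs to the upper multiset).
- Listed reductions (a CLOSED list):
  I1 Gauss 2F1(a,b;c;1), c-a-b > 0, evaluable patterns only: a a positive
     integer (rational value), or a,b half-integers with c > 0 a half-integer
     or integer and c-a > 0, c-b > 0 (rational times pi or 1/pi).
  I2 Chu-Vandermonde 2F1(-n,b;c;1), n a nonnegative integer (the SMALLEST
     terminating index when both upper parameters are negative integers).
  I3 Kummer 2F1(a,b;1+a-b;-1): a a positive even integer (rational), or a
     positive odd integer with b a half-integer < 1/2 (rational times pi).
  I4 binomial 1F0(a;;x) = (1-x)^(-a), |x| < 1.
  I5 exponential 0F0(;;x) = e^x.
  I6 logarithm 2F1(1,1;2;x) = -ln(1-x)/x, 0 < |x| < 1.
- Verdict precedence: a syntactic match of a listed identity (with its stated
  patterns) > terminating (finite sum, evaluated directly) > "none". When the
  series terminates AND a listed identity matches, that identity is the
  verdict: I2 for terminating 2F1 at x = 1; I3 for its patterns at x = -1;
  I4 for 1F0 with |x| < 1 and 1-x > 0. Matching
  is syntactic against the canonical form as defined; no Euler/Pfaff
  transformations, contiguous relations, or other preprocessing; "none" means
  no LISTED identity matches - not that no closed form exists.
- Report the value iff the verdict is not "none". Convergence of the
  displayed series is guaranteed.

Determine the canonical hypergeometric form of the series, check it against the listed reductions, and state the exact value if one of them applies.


With C = 4/5: the canonical form is 1F0(2/5; -; 1/3). Verdict at x = 1/3: binomial (I4) matches (the 1F0 binomial series: exponent -2/5, x = 1/3). Value: (4/5) * (2/3)^(-2/5).

Structural cue: with t_0 = 4/5, the expanded ratio factors over Q; C = 4/5, x = 1/3, roots give parameters.
Adjacent-term ratio: r(k) = (1/3) * (k+2/5) / [(k+1)] - rational; roots negated = parameters, x = (1/3), C = 4/5.


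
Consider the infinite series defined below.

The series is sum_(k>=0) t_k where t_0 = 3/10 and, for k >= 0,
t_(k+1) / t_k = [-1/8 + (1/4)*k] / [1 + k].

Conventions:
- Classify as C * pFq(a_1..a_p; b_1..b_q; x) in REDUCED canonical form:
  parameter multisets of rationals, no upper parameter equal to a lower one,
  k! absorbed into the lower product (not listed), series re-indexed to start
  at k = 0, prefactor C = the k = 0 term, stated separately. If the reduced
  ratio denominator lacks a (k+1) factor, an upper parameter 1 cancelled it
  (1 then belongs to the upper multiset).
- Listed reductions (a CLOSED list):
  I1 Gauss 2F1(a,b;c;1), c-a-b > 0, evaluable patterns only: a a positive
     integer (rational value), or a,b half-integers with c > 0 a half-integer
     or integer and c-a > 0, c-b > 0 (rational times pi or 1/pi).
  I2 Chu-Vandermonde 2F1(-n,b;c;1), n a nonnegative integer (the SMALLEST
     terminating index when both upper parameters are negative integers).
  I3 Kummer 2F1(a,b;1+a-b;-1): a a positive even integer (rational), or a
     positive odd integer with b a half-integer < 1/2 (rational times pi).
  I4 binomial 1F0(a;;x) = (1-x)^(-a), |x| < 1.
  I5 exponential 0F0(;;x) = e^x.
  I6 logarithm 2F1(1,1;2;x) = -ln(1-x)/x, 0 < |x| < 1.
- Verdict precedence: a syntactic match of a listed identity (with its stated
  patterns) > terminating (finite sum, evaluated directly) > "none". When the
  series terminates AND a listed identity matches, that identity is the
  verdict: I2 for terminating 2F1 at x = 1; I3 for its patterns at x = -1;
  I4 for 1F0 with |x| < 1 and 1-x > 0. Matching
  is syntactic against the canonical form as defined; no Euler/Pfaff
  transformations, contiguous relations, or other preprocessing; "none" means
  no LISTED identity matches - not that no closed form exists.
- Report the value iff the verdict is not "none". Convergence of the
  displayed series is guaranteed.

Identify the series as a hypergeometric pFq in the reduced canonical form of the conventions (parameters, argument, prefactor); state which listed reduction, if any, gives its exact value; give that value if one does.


x = 1/4 here; the reduced form reads 1F0, upper {-1/2}, lower {-}, C = 3/10. Verdict: binomial (I4) fires (the 1F0 binomial series: exponent 1/2, x = 1/4). Hence: (3/10) * (3/4)^(1/2).

First insight: t_0 = 3/10 here, and factor the ratio over Q (prefactor 3/10): negated roots = parameters.
Term ratio: r(k) = (1/4) * (k-1/2) / [(k+1)] - rational in k, leading ratio (1/4); with t_0 = 3/10, classification follows.


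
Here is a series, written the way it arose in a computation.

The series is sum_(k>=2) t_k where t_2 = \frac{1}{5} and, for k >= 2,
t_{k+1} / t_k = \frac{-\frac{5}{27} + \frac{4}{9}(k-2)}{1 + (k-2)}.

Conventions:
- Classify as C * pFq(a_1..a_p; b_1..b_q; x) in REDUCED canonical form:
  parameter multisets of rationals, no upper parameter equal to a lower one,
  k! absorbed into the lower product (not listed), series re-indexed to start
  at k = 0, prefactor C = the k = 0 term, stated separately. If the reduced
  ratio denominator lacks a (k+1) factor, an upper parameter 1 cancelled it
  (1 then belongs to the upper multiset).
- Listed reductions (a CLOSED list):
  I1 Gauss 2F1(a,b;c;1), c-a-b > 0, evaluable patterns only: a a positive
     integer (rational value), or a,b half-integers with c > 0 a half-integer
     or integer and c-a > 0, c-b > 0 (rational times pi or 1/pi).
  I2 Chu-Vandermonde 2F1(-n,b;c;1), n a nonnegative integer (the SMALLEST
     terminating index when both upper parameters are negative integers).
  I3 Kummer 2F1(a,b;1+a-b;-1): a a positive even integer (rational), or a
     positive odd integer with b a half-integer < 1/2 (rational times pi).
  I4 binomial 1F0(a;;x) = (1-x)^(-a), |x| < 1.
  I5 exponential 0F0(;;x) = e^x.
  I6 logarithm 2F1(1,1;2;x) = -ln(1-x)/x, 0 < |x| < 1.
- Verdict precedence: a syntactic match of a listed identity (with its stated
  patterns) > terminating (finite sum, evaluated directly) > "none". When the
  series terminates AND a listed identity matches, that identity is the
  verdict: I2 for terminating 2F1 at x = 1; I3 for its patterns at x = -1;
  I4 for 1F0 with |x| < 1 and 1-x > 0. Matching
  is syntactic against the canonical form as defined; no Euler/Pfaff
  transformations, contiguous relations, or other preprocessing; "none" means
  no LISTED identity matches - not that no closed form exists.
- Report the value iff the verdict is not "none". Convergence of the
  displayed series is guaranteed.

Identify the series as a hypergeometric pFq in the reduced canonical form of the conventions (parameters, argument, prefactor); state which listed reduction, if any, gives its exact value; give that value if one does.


The series (x = \frac{4}{9}) is 1F0: upper {-\frac{5}{12}}, lower {-}, prefactor \frac{1}{5}. Verdict: the binomial series (I4) fires (the 1F0 binomial series: exponent 5/12, x = \frac{4}{9}). Sum: \frac{1}{5} \cdot \left(\frac{5}{9}\right)^{\frac{5}{12}}.

The tell: x = \frac{4}{9} and the expanded ratio factors over Q; prefactor 1/5, roots give parameters.
Ratio: r(k) = \frac{4}{9} * (k-\frac{5}{12}) / [(k+1)] ; factor over Q: parameters, x = \frac{4}{9}, and C = \frac{1}{5}.


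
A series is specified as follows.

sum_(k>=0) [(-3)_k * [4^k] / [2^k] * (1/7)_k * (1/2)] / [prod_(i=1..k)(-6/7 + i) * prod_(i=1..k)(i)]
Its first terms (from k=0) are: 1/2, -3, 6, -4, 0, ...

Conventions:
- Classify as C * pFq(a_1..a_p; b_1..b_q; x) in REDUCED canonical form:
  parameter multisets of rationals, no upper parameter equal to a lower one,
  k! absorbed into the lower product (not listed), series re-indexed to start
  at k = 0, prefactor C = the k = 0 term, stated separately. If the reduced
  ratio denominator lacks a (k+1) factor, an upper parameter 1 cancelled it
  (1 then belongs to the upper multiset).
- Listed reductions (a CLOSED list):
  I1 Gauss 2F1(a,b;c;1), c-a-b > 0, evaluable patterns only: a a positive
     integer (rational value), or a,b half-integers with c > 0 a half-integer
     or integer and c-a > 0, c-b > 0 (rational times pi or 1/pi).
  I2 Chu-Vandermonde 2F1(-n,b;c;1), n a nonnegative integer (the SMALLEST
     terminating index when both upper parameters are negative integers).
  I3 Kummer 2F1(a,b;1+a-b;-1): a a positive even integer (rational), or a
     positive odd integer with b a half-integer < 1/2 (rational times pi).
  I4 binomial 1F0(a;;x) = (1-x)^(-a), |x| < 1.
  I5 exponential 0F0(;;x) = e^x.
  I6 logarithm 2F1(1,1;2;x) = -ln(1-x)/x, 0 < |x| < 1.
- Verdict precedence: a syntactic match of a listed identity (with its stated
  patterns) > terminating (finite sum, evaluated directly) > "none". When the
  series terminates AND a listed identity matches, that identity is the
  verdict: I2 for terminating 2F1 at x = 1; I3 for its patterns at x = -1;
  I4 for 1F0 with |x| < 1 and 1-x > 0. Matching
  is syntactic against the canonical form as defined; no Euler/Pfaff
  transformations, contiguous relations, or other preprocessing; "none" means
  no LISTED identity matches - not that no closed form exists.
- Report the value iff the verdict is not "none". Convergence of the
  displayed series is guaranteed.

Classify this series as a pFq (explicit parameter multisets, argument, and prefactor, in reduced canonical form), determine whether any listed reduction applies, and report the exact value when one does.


Reduced: x = 2, 1F0, upper = {-3}, lower = {-}, C = 1/2. Verdict: terminating. (-3)_k vanishes past k = 3, leaving a 4-term sum, computed directly. Value: -1/2.

Key observation: x = 2 and the lower running product (C = 1/2) is a rising factorial.
Adjacent-term ratio: r(k) = 2 * (k-3) / [(k+1)] - rational in k, leading ratio 2; with t_0 = 1/2, classification follows.


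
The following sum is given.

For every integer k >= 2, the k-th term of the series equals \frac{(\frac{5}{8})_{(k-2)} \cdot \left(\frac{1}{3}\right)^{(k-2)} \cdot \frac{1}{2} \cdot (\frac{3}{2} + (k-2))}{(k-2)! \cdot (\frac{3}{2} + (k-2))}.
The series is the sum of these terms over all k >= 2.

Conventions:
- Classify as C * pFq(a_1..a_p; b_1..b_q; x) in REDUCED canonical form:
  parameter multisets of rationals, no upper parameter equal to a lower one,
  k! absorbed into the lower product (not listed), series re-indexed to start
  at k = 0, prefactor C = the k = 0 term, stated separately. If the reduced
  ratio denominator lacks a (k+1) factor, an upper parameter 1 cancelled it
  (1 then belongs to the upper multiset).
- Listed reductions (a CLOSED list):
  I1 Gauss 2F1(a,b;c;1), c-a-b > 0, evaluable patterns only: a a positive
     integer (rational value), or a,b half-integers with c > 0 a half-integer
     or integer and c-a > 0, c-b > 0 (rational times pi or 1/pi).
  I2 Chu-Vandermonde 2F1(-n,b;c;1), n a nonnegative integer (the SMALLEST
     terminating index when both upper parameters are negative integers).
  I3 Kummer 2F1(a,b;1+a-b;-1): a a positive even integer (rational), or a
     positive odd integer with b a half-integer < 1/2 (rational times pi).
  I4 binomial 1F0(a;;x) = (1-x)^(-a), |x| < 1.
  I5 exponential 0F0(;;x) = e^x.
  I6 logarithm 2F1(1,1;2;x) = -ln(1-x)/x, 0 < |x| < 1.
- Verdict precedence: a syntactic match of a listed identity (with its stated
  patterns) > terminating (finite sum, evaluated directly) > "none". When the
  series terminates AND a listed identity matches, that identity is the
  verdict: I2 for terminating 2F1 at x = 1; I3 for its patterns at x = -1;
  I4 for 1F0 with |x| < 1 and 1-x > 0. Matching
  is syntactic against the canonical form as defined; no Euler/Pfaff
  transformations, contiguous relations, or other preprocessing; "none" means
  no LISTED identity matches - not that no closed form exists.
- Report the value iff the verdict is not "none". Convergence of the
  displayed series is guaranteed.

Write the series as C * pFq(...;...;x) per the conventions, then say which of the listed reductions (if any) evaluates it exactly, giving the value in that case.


Canonical form: C = \frac{1}{2} times 1F0 with upper {\frac{5}{8}}, lower {-}, x = \frac{1}{3}. Verdict (x = \frac{1}{3}): the binomial series (I4) applies (the 1F0 binomial series: exponent -5/8, x = \frac{1}{3}). Value: \frac{1}{2} \cdot \left(\frac{2}{3}\right)^{-\frac{5}{8}}.

Key step: with t_0 = \frac{1}{2}, the factor k + 3/2 cancels (top and bottom), leaving prefactor 1/2.
Ratio: r(k) = \frac{1}{3} * (k+\frac{5}{8}) / [(k+1)] - rational in k. x = \frac{1}{3}; t_0 = \frac{1}{2}; negate the roots.


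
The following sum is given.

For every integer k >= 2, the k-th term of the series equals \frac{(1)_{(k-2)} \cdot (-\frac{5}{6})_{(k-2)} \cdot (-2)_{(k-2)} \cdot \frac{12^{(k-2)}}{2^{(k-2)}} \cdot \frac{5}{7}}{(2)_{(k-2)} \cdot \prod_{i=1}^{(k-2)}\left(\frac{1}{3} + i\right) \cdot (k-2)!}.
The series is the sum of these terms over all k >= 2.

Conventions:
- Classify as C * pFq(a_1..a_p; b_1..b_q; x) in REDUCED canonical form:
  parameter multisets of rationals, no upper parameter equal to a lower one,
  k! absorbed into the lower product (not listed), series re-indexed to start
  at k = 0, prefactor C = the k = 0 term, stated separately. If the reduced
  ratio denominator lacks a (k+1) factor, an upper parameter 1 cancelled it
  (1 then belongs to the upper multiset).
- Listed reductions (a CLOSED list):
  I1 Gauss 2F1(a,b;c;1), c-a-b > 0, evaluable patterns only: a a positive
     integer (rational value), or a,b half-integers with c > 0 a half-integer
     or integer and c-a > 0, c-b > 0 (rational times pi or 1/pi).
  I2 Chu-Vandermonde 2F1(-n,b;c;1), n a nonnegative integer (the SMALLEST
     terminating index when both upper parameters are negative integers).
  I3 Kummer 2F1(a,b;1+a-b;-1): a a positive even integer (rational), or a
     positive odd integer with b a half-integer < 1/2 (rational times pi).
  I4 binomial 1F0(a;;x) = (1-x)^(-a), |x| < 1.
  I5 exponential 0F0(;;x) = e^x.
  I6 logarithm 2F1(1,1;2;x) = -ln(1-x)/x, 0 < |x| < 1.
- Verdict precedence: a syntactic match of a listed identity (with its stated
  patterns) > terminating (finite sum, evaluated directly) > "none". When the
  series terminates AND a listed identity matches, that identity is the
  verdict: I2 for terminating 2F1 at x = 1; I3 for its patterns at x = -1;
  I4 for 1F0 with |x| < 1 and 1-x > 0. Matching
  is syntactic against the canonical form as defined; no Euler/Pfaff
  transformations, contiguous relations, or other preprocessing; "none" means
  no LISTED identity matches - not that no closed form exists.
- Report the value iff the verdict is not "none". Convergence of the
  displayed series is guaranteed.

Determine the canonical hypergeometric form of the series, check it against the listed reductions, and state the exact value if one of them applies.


This is \frac{5}{7} * 3F2(-2, -\frac{5}{6}, 1; \frac{4}{3}, 2; 6) in reduced canonical form. Verdict: terminating. (-2)_k vanishes past k = 2, leaving a 3-term sum, computed directly. Sum: \frac{295}{98}.

First insight: t_0 being \frac{5}{7}, the lower running product (C = 5/7, x = 6) is a rising factorial.
Consecutive-term ratio: r(k) = 6 * (k-2) (k-\frac{5}{6}) (k+1) / [(k+\frac{4}{3}) (k+2) (k+1)] - rational; roots negated = parameters, x = 6, C = \frac{5}{7}.


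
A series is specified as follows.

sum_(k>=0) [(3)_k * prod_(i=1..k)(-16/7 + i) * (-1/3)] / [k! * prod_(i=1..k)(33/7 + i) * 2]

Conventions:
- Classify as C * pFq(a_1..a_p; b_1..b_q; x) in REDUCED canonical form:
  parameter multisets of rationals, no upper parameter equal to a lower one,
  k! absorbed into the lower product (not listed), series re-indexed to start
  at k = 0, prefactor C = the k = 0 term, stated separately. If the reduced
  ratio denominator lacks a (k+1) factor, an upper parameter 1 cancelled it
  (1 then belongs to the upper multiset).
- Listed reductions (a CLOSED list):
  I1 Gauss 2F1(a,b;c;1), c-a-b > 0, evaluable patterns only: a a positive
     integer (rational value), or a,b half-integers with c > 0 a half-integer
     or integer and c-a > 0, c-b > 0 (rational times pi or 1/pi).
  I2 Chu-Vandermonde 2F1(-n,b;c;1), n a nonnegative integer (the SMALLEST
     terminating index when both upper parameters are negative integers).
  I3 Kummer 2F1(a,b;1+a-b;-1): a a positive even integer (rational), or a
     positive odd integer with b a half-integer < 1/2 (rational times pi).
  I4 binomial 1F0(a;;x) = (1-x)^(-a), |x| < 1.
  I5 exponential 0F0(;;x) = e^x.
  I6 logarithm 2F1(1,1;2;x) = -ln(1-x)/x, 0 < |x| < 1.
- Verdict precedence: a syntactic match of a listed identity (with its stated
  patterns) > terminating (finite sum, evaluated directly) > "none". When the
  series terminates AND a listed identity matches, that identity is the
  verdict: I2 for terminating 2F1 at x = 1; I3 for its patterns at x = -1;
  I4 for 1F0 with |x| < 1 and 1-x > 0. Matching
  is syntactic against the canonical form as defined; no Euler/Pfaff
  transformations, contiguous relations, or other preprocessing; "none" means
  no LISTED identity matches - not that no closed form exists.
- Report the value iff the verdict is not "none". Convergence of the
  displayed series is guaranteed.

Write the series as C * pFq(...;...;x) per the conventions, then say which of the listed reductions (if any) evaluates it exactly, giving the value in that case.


Canonical form: C = -1/6 times 2F1 with upper {-9/7, 3}, lower {40/7}, x = 1. Verdict: this is Gauss (I1, integer-parameter pattern) (x = 1: the Gamma ratio telescopes since c-a-b = 4 > 0 and a = 3 in Z>0). Sum: -2717/41160.

Key observation: t_0 = -1/6 here, and the running product (prefactor -1/6) telescopes to a rising factorial.
Term ratio: r(k) = 1 * (k-9/7) (k+3) / [(k+40/7) (k+1)] - rational in k, leading ratio 1; with t_0 = -1/6, classification follows.


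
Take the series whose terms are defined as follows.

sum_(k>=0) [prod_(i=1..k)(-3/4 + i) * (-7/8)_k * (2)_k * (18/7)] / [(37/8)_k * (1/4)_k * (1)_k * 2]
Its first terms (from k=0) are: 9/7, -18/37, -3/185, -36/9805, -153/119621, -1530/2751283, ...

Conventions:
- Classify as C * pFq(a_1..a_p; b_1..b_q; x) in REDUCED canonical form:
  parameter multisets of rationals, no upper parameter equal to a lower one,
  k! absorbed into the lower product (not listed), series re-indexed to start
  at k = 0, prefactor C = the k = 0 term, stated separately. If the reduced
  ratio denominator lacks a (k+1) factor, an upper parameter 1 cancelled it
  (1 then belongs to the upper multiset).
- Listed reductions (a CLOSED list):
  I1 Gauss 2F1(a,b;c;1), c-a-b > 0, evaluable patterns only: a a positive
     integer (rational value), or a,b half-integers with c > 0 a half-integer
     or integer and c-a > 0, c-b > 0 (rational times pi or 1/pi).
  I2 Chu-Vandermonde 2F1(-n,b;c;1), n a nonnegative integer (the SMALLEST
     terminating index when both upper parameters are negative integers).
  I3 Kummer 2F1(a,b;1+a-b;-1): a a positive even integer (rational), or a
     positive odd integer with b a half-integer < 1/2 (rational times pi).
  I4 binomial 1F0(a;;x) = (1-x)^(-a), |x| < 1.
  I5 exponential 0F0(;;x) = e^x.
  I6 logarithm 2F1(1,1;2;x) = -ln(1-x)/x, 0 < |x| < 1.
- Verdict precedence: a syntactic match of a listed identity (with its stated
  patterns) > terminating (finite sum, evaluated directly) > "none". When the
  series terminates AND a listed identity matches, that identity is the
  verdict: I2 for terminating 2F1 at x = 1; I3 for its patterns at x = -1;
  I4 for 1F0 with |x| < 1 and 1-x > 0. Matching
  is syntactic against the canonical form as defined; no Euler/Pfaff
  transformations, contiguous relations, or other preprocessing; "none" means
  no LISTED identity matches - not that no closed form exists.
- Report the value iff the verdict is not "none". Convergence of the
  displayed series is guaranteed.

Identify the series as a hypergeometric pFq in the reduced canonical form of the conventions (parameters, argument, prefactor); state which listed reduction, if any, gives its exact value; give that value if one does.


At argument 1: a 2F1 with upper {-7/8, 2}, lower {37/8}, scaled by C = 9/7. Verdict (x = 1): Gauss (I1, integer-parameter pattern) applies (x = 1: the Gamma ratio telescopes since c-a-b = 7/2 > 0 and a = 2 in Z>0). Exact value: 87/112.

Key step: t_0 = 9/7 here, and the constant factors (C = 9/7) combine into one prefactor.
Step ratio: r(k) = 1 * (k-7/8) (k+2) / [(k+37/8) (k+1)] - rational in k, leading ratio 1; with t_0 = 9/7, classification follows.


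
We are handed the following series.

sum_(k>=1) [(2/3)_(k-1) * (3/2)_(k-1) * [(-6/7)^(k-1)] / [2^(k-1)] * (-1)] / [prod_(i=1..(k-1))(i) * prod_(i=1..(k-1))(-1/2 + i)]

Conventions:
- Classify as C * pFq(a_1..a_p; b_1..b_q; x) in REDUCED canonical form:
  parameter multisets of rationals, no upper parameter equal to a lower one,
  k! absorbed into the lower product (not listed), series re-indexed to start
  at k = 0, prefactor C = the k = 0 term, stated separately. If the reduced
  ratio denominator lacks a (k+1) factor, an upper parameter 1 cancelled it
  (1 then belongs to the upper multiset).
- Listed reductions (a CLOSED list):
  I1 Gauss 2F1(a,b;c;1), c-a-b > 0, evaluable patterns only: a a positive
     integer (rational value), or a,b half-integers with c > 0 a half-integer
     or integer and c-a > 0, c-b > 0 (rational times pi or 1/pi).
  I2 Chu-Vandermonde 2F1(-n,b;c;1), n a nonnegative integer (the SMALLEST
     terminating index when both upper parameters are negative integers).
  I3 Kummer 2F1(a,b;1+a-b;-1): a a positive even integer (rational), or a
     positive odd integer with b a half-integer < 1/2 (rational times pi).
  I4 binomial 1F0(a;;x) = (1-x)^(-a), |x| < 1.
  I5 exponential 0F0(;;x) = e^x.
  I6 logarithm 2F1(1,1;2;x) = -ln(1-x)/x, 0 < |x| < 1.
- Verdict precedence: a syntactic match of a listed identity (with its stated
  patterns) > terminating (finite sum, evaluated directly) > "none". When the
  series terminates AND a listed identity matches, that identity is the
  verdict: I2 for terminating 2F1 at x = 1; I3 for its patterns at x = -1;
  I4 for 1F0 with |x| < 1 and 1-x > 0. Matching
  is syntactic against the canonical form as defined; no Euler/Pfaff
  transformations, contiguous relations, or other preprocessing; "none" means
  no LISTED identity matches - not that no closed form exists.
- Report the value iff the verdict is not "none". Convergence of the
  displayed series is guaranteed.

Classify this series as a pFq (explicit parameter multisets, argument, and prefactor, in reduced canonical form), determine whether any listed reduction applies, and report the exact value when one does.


Key step: from the first term -1: the product of the first k integers (C = -1, x = -3/7) is k!.
Step ratio: r(k) = (-3/7) * (k+2/3) (k+3/2) / [(k+1/2) (k+1)] - poly over poly, x = (-3/7) from leading terms; C = -1 at k = 0.

Canonical form: C = -1 times 2F1 with upper {2/3, 3/2}, lower {1/2}, x = -3/7. Verdict: none (x = -3/7): each listed identity misses the multisets {2/3, 3/2} ; {1/2}.


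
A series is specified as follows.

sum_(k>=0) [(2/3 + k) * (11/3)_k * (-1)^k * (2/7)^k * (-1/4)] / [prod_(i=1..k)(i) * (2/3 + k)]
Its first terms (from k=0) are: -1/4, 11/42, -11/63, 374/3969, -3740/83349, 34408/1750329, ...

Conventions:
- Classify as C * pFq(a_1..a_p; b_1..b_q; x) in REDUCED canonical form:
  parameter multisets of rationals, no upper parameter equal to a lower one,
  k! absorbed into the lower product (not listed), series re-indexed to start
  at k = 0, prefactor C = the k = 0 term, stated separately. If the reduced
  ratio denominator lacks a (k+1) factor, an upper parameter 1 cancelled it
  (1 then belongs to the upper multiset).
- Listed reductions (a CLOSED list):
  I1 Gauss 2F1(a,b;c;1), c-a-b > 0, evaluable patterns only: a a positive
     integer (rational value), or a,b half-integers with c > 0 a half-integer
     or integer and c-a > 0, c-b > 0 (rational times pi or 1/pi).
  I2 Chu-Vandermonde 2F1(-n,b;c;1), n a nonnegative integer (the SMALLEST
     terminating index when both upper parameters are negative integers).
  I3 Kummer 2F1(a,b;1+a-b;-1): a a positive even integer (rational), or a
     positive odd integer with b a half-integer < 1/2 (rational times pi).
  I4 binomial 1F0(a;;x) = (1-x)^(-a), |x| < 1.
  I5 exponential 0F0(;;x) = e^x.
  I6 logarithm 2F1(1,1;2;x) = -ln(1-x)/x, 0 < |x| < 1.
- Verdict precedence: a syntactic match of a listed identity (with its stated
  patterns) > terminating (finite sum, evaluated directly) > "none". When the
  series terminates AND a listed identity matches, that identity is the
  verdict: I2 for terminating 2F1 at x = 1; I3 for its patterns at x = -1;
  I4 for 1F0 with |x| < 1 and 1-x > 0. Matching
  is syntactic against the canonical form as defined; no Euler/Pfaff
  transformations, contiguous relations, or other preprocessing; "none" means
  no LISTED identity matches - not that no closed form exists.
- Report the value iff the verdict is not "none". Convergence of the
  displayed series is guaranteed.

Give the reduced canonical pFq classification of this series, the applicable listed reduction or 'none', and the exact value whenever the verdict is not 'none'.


Classification (C = -1/4): 1F0 with upper {11/3}, lower {-}, argument x = -2/7. Verdict: this is the I4 binomial reduction (the 1F0 binomial series: exponent -11/3, x = -2/7). Sum: (-1/4) * (9/7)^(-11/3).

Key observation: x = (-2/7) and k + 2/3 divides numerator and denominator alike; C = -1/4, x = -2/7 after cancelling.
Step ratio: r(k) = (-2/7) * (k+11/3) / [(k+1)] ; factor over Q: parameters, x = (-2/7), and C = -1/4.


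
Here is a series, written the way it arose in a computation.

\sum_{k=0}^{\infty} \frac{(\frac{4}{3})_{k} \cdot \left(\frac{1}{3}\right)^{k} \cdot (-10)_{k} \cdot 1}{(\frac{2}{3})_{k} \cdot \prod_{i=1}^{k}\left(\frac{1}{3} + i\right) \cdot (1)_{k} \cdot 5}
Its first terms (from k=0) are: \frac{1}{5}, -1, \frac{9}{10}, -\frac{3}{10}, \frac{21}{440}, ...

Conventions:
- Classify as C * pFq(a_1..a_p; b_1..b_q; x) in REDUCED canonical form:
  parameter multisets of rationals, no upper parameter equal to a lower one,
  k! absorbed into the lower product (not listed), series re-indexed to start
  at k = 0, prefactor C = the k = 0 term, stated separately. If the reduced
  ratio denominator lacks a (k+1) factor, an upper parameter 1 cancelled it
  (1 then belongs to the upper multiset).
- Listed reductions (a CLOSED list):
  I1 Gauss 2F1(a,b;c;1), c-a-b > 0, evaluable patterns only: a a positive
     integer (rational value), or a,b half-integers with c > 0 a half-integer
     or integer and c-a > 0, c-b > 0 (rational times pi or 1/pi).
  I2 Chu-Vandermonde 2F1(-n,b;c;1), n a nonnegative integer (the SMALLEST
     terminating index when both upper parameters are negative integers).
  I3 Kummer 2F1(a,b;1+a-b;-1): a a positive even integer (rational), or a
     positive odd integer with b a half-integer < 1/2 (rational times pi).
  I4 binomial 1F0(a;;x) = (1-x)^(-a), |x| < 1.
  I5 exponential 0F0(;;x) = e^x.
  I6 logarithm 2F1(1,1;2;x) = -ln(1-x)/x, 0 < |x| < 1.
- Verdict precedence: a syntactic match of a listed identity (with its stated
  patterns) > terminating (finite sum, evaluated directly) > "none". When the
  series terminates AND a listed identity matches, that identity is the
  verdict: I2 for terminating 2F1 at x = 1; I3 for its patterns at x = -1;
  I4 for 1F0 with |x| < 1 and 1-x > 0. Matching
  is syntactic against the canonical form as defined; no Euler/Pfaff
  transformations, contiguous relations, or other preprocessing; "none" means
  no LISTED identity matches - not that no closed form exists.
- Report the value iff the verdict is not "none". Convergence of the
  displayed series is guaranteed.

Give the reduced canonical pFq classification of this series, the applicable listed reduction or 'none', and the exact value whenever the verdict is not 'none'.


This is \frac{1}{5} * 1F1(-10; \frac{2}{3}; \frac{1}{3}) in reduced canonical form. Verdict: terminating (-10 upstairs). 11 nonzero terms in all; added directly. Its exact value is -\frac{56722179959}{363210848000}.

Key observation: x = \frac{1}{3} and the parameter 4/3 appears in both the upper and lower lists and cancels.
Term ratio: r(k) = \frac{1}{3} * (k-10) / [(k+\frac{2}{3}) (k+1)] - rational in k. x = \frac{1}{3}; t_0 = \frac{1}{5}; negate the roots.


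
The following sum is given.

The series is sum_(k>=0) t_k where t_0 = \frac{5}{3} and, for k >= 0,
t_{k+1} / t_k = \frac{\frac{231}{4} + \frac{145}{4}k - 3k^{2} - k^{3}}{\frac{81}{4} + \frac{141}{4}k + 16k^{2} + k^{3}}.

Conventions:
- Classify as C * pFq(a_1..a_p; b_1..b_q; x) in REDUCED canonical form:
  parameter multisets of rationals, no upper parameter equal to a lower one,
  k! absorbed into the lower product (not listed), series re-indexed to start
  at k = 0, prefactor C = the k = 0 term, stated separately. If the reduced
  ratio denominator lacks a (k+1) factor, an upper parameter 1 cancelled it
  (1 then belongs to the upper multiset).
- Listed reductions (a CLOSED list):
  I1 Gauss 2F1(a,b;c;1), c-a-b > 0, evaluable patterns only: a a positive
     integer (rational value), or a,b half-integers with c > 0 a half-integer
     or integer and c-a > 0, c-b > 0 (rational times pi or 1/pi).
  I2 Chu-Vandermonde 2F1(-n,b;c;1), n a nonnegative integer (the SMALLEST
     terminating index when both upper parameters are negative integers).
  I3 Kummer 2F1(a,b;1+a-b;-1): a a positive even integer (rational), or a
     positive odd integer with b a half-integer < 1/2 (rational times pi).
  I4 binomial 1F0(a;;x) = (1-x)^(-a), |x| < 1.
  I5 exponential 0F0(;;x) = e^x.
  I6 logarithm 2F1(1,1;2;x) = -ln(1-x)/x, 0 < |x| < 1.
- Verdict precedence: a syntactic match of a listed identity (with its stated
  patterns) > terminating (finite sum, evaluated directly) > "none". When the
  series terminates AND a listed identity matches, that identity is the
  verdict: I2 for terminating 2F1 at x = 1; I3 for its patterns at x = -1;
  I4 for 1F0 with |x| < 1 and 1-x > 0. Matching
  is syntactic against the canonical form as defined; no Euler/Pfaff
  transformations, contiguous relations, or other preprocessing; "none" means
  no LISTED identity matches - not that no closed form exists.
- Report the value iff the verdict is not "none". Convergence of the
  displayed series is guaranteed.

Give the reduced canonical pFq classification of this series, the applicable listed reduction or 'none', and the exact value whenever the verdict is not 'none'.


The series (x = -1) is 2F1: upper {-\frac{11}{2}, 7}, lower {\frac{27}{2}}, prefactor \frac{5}{3}. Verdict: the Kummer evaluation I3 applies (x = -1; c = \frac{27}{2} equals 1+a-b for upper {-\frac{11}{2}, 7}: listed pattern). Sum: \frac{4647768125}{805306368} \cdot \pi.

Key step: t_0 being \frac{5}{3}, factor the ratio over Q (prefactor 5/3): negated roots = parameters.
Ratio: r(k) = -1 * (k-\frac{11}{2}) (k+7) / [(k+\frac{27}{2}) (k+1)] ; factor over Q: parameters, x = -1, and C = \frac{5}{3}.


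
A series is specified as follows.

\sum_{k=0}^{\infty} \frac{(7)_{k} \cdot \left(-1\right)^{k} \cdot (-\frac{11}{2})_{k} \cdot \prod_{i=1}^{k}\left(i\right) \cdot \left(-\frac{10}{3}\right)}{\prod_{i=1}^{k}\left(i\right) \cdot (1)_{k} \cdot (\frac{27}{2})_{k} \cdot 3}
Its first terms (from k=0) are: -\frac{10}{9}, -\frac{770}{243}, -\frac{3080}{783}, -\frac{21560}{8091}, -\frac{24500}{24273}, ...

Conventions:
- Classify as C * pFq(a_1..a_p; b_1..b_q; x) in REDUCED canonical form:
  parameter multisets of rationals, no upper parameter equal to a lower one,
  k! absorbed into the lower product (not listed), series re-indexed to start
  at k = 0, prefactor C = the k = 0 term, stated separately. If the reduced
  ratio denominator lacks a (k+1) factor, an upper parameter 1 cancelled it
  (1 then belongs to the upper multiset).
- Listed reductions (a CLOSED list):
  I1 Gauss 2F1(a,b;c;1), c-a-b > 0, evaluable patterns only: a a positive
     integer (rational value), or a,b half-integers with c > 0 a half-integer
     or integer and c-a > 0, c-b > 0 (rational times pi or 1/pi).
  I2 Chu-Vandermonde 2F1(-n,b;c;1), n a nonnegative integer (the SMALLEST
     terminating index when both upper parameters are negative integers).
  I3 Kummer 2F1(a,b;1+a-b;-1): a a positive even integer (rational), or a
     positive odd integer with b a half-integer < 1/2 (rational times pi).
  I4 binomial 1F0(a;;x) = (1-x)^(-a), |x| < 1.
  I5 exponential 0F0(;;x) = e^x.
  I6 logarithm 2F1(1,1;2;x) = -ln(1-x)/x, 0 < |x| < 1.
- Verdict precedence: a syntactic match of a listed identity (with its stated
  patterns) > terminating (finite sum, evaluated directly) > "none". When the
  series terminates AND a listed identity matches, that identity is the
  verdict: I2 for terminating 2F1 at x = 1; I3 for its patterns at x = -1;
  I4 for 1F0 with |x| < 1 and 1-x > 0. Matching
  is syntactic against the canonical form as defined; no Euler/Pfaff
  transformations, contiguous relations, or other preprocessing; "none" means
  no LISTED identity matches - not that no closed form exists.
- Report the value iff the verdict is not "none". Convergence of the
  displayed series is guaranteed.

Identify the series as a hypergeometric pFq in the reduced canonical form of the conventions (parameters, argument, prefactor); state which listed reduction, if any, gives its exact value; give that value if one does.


Prefactor -\frac{10}{9}, argument -1: 2F1 with upper {-\frac{11}{2}, 7} over lower {\frac{27}{2}}. Verdict: this is the Kummer evaluation I3 (x = -1; c = \frac{27}{2} equals 1+a-b for upper {-\frac{11}{2}, 7}: listed pattern). Exact value: \left(-\frac{4647768125}{1207959552}\right) \cdot \pi.

Key step: t_0 = -\frac{10}{9} here, and the product of the first k integers (C = -10/9, x = -1) is k!.
Step ratio: r(k) = -1 * (k-\frac{11}{2}) (k+7) / [(k+\frac{27}{2}) (k+1)] - rational in k, leading ratio -1; with t_0 = -\frac{10}{9}, classification follows.
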